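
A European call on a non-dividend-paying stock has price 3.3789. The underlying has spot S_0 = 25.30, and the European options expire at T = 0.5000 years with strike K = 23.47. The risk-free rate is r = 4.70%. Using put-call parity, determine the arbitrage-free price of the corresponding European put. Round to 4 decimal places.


Put-call parity: C - P = S_0 * exp(-qT) - K * exp(-rT).
S_0 * exp(-qT) = 25.3000 * 1.00000000 = 25.30000000
K * exp(-rT) = 23.4700 * 0.97677397 = 22.92488519
P = C - S*exp(-qT) + K*exp(-rT)
P = 3.3789 - 25.30000000 + 22.92488519 = 1.0038

Answer: Put price = 1.0038


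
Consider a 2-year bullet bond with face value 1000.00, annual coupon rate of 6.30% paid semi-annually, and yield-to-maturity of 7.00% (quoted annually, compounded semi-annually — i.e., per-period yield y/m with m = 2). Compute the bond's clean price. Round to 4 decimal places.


Coupon per period c = face * coupon_rate / m = 31.500000
Periods per year m = 2; per-period yield y/m = 0.035000
Number of cashflows N = 4
Cashflows (t years, CF_t, discount factor 1/(1+y/m)^(m*t), PV):
  t = 0.5000: CF_t = 31.500000, DF = 0.966184, PV = 30.434783
  t = 1.0000: CF_t = 31.500000, DF = 0.933511, PV = 29.405587
  t = 1.5000: CF_t = 31.500000, DF = 0.901943, PV = 28.411195
  t = 2.0000: CF_t = 1031.500000, DF = 0.871442, PV = 898.892658
Price P = sum_t PV_t = 987.144223

Answer: Price = 987.1442


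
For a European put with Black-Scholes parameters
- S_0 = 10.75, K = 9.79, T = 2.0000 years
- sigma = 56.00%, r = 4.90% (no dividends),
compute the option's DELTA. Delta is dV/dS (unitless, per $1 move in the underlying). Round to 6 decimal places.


d1 = 0.6378409975; d2 = -0.1541185974
phi(d1) = 0.3255109744; exp(-qT) = 1.0000000000; exp(-rT) = 0.9066489038
N(-d1) = 0.2617885945
Delta = -exp(-qT) * N(-d1) = -1.0000000000 * 0.2617885945 = -0.261789

Answer: Delta = -0.261789


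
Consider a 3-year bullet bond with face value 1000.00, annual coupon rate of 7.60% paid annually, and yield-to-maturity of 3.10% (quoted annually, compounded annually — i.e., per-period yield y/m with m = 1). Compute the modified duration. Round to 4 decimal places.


Answer: Modified duration = 2.7214

Derivation:
Coupon per period c = face * coupon_rate / m = 76.000000
Periods per year m = 1; per-period yield y/m = 0.031000
Number of cashflows N = 3
Cashflows (t years, CF_t, discount factor 1/(1+y/m)^(m*t), PV):
  t = 1.0000: CF_t = 76.000000, DF = 0.969932, PV = 73.714840
  t = 2.0000: CF_t = 76.000000, DF = 0.940768, PV = 71.498390
  t = 3.0000: CF_t = 1076.000000, DF = 0.912481, PV = 981.829949
Price P = sum_t PV_t = 1127.043179
First compute Macaulay numerator sum_t t * PV_t:
  t * PV_t at t = 1.0000: 73.714840
  t * PV_t at t = 2.0000: 142.996780
  t * PV_t at t = 3.0000: 2945.489848
Macaulay duration D = 3162.201468 / 1127.043179 = 2.805750
Modified duration = D / (1 + y/m) = 2.805750 / (1 + 0.031000) = 2.721387


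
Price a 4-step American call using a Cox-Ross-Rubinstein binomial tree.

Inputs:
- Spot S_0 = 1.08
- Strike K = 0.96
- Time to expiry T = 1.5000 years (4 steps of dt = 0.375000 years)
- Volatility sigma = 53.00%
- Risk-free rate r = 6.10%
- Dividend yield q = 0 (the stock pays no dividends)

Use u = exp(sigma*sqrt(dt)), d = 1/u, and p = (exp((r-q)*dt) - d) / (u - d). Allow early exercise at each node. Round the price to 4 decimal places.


Answer: Price = V(0,0) = 0.3642

Derivation:
dt = T/N = 0.375000
u = exp(sigma*sqrt(dt)) = 1.383418; d = 1/u = 0.722847
p = (exp((r-q)*dt) - d) / (u - d) = 0.454594
Discount per step: exp(-r*dt) = 0.977385
Stock lattice S(k, i) with i counting down-moves:
  k=0: S(0,0) = 1.0800
  k=1: S(1,0) = 1.4941; S(1,1) = 0.7807
  k=2: S(2,0) = 2.0670; S(2,1) = 1.0800; S(2,2) = 0.5643
  k=3: S(3,0) = 2.8595; S(3,1) = 1.4941; S(3,2) = 0.7807; S(3,3) = 0.4079
  k=4: S(4,0) = 3.9558; S(4,1) = 2.0670; S(4,2) = 1.0800; S(4,3) = 0.5643; S(4,4) = 0.2949
Terminal payoffs V(N, i) = max(S_T - K, 0):
  V(4,0) = 2.995831; V(4,1) = 1.106954; V(4,2) = 0.120000; V(4,3) = 0.000000; V(4,4) = 0.000000
Backward induction: V(k, i) = exp(-r*dt) * [p * V(k+1, i) + (1-p) * V(k+1, i+1)]; then take max(V_cont, immediate exercise) for American.
  V(3,0) = exp(-r*dt) * [p*2.995831 + (1-p)*1.106954] = 1.921172; exercise = 1.899461; V(3,0) = max -> 1.921172
  V(3,1) = exp(-r*dt) * [p*1.106954 + (1-p)*0.120000] = 0.555802; exercise = 0.534092; V(3,1) = max -> 0.555802
  V(3,2) = exp(-r*dt) * [p*0.120000 + (1-p)*0.000000] = 0.053318; exercise = 0.000000; V(3,2) = max -> 0.053318
  V(3,3) = exp(-r*dt) * [p*0.000000 + (1-p)*0.000000] = 0.000000; exercise = 0.000000; V(3,3) = max -> 0.000000
  V(2,0) = exp(-r*dt) * [p*1.921172 + (1-p)*0.555802] = 1.149884; exercise = 1.106954; V(2,0) = max -> 1.149884
  V(2,1) = exp(-r*dt) * [p*0.555802 + (1-p)*0.053318] = 0.275372; exercise = 0.120000; V(2,1) = max -> 0.275372
  V(2,2) = exp(-r*dt) * [p*0.053318 + (1-p)*0.000000] = 0.023690; exercise = 0.000000; V(2,2) = max -> 0.023690
  V(1,0) = exp(-r*dt) * [p*1.149884 + (1-p)*0.275372] = 0.657702; exercise = 0.534092; V(1,0) = max -> 0.657702
  V(1,1) = exp(-r*dt) * [p*0.275372 + (1-p)*0.023690] = 0.134980; exercise = 0.000000; V(1,1) = max -> 0.134980
  V(0,0) = exp(-r*dt) * [p*0.657702 + (1-p)*0.134980] = 0.364179; exercise = 0.120000; V(0,0) = max -> 0.364179


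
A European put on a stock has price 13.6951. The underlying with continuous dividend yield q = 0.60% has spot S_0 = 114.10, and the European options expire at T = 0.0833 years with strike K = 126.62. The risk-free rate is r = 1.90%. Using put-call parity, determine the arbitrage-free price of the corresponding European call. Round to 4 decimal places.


Put-call parity: C - P = S_0 * exp(-qT) - K * exp(-rT).
S_0 * exp(-qT) = 114.1000 * 0.99950032 = 114.04298707
K * exp(-rT) = 126.6200 * 0.99841855 = 126.41975703
C = P + S*exp(-qT) - K*exp(-rT)
C = 13.6951 + 114.04298707 - 126.41975703 = 1.3183

Answer: Call price = 1.3183


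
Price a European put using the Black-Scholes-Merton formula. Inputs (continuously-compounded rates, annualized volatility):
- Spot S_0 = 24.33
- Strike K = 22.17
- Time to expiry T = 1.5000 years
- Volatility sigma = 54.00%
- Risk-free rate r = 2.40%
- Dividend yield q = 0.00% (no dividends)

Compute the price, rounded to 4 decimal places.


Answer: Price = 4.5589

Derivation:
d1 = (ln(S/K) + (r - q + 0.5*sigma^2) * T) / (sigma * sqrt(T)) = 0.52568792
d2 = d1 - sigma * sqrt(T) = -0.13567431
exp(-rT) = 0.96464029; exp(-qT) = 1.00000000
P = K * exp(-rT) * N(-d2) - S_0 * exp(-qT) * N(-d1)
N(-d1) = 0.29955253; N(-d2) = 0.55396062
P = 22.1700 * 0.96464029 * 0.55396062 - 24.3300 * 1.00000000 * 0.29955253 = 4.5589


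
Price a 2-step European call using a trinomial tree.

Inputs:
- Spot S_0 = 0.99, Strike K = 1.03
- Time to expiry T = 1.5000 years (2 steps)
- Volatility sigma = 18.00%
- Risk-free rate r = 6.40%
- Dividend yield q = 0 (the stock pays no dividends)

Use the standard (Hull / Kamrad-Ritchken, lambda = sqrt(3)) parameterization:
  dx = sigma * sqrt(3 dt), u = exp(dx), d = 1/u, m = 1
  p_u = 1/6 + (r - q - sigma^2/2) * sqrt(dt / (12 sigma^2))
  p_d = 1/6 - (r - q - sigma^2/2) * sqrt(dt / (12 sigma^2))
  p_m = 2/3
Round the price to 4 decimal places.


Answer: Price = V(0,0) = 0.1083

Derivation:
dt = T/N = 0.750000; dx = sigma*sqrt(3*dt) = 0.270000
u = exp(dx) = 1.309964; d = 1/u = 0.763379
p_u = 0.233056, p_m = 0.666667, p_d = 0.100278
Discount per step: exp(-r*dt) = 0.953134
Stock lattice S(k, j) with j the centered position index:
  k=0: S(0,+0) = 0.9900
  k=1: S(1,-1) = 0.7557; S(1,+0) = 0.9900; S(1,+1) = 1.2969
  k=2: S(2,-2) = 0.5769; S(2,-1) = 0.7557; S(2,+0) = 0.9900; S(2,+1) = 1.2969; S(2,+2) = 1.6988
Terminal payoffs V(N, j) = max(S_T - K, 0):
  V(2,-2) = 0.000000; V(2,-1) = 0.000000; V(2,+0) = 0.000000; V(2,+1) = 0.266865; V(2,+2) = 0.668847
Backward induction: V(k, j) = exp(-r*dt) * [p_u * V(k+1, j+1) + p_m * V(k+1, j) + p_d * V(k+1, j-1)]
  V(1,-1) = exp(-r*dt) * [p_u*0.000000 + p_m*0.000000 + p_d*0.000000] = 0.000000
  V(1,+0) = exp(-r*dt) * [p_u*0.266865 + p_m*0.000000 + p_d*0.000000] = 0.059280
  V(1,+1) = exp(-r*dt) * [p_u*0.668847 + p_m*0.266865 + p_d*0.000000] = 0.318145
  V(0,+0) = exp(-r*dt) * [p_u*0.318145 + p_m*0.059280 + p_d*0.000000] = 0.108338


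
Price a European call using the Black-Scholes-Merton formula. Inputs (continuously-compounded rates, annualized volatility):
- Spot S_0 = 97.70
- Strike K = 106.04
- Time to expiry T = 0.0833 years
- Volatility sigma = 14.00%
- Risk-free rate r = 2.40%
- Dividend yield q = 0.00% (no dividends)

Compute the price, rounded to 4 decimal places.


d1 = (ln(S/K) + (r - q + 0.5*sigma^2) * T) / (sigma * sqrt(T)) = -1.95759121
d2 = d1 - sigma * sqrt(T) = -1.99799765
exp(-rT) = 0.99800280; exp(-qT) = 1.00000000
C = S_0 * exp(-qT) * N(d1) - K * exp(-rT) * N(d2)
N(d1) = 0.02513900; N(d2) = 0.02285846
C = 97.7000 * 1.00000000 * 0.02513900 - 106.0400 * 0.99800280 * 0.02285846 = 0.0370

Answer: Price = 0.0370


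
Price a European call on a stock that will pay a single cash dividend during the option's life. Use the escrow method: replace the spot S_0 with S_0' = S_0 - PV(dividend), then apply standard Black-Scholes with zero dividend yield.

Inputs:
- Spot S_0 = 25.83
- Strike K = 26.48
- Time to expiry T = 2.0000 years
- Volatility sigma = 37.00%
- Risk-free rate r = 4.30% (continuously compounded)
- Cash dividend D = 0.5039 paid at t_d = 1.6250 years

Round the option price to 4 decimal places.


Answer: Price = 5.6724

Derivation:
PV(D) = D * exp(-r * t_d) = 0.5039 * 0.93251038 = 0.46989198
S_0' = S_0 - PV(D) = 25.8300 - 0.46989198 = 25.36010802
d1 = (ln(S_0'/K) + (r + sigma^2/2)*T) / (sigma*sqrt(T)) = 0.34340098
d2 = d1 - sigma*sqrt(T) = -0.17985804
exp(-rT) = 0.91759423
N(d1) = 0.63435159; N(d2) = 0.42863201
C = S_0' * N(d1) - K * exp(-rT) * N(d2) = 25.36010802 * 0.63435159 - 26.4800 * 0.91759423 * 0.42863201 = 5.6724


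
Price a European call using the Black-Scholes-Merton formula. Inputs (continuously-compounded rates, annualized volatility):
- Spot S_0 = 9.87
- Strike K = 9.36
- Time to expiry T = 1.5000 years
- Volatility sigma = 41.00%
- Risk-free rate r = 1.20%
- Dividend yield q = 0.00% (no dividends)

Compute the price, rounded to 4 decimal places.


d1 = (ln(S/K) + (r - q + 0.5*sigma^2) * T) / (sigma * sqrt(T)) = 0.39257467
d2 = d1 - sigma * sqrt(T) = -0.10957073
exp(-rT) = 0.98216103; exp(-qT) = 1.00000000
C = S_0 * exp(-qT) * N(d1) - K * exp(-rT) * N(d2)
N(d1) = 0.65268317; N(d2) = 0.45637491
C = 9.8700 * 1.00000000 * 0.65268317 - 9.3600 * 0.98216103 * 0.45637491 = 2.2465

Answer: Price = 2.2465


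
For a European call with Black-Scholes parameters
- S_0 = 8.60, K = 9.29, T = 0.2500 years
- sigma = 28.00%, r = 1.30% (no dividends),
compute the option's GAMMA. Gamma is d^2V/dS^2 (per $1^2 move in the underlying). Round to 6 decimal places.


Answer: Gamma = 0.298349

Derivation:
d1 = -0.4580453540; d2 = -0.5980453540
phi(d1) = 0.3592124415; exp(-qT) = 1.0000000000; exp(-rT) = 0.9967552755
Gamma = exp(-qT) * phi(d1) / (S * sigma * sqrt(T)) = 1.0000000000 * 0.3592124415 / (8.6000 * 0.2800 * 0.5000000000) = 0.298349


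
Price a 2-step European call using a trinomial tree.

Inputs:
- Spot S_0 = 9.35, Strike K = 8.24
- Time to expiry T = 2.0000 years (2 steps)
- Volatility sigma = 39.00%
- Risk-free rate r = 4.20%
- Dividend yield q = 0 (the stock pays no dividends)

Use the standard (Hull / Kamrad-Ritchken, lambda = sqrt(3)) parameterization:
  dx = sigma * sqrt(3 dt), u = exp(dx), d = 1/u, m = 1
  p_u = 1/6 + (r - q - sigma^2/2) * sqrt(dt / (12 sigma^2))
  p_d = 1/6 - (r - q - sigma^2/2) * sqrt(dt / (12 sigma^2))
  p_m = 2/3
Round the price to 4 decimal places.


dt = T/N = 1.000000; dx = sigma*sqrt(3*dt) = 0.675500
u = exp(dx) = 1.965015; d = 1/u = 0.508902
p_u = 0.141463, p_m = 0.666667, p_d = 0.191870
Discount per step: exp(-r*dt) = 0.958870
Stock lattice S(k, j) with j the centered position index:
  k=0: S(0,+0) = 9.3500
  k=1: S(1,-1) = 4.7582; S(1,+0) = 9.3500; S(1,+1) = 18.3729
  k=2: S(2,-2) = 2.4215; S(2,-1) = 4.7582; S(2,+0) = 9.3500; S(2,+1) = 18.3729; S(2,+2) = 36.1030
Terminal payoffs V(N, j) = max(S_T - K, 0):
  V(2,-2) = 0.000000; V(2,-1) = 0.000000; V(2,+0) = 1.110000; V(2,+1) = 10.132889; V(2,+2) = 27.863000
Backward induction: V(k, j) = exp(-r*dt) * [p_u * V(k+1, j+1) + p_m * V(k+1, j) + p_d * V(k+1, j-1)]
  V(1,-1) = exp(-r*dt) * [p_u*1.110000 + p_m*0.000000 + p_d*0.000000] = 0.150566
  V(1,+0) = exp(-r*dt) * [p_u*10.132889 + p_m*1.110000 + p_d*0.000000] = 2.084036
  V(1,+1) = exp(-r*dt) * [p_u*27.863000 + p_m*10.132889 + p_d*1.110000] = 10.461099
  V(0,+0) = exp(-r*dt) * [p_u*10.461099 + p_m*2.084036 + p_d*0.150566] = 2.778906

Answer: Price = V(0,0) = 2.7789


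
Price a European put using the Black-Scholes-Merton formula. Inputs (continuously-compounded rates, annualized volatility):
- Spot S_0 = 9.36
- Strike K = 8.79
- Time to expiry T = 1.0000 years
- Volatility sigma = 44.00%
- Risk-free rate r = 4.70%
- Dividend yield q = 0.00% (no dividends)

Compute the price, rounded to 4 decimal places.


Answer: Price = 1.1054

Derivation:
d1 = (ln(S/K) + (r - q + 0.5*sigma^2) * T) / (sigma * sqrt(T)) = 0.46961495
d2 = d1 - sigma * sqrt(T) = 0.02961495
exp(-rT) = 0.95408740; exp(-qT) = 1.00000000
P = K * exp(-rT) * N(-d2) - S_0 * exp(-qT) * N(-d1)
N(-d1) = 0.31931507; N(-d2) = 0.48818707
P = 8.7900 * 0.95408740 * 0.48818707 - 9.3600 * 1.00000000 * 0.31931507 = 1.1054


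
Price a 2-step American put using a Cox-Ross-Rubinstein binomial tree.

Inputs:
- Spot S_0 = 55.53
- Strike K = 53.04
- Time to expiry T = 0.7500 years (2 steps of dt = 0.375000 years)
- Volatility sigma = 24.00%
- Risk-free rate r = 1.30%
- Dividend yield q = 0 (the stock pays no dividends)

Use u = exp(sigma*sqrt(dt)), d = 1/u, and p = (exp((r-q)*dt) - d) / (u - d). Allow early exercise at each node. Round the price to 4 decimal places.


dt = T/N = 0.375000
u = exp(sigma*sqrt(dt)) = 1.158319; d = 1/u = 0.863320
p = (exp((r-q)*dt) - d) / (u - d) = 0.479890
Discount per step: exp(-r*dt) = 0.995137
Stock lattice S(k, i) with i counting down-moves:
  k=0: S(0,0) = 55.5300
  k=1: S(1,0) = 64.3214; S(1,1) = 47.9402
  k=2: S(2,0) = 74.5047; S(2,1) = 55.5300; S(2,2) = 41.3877
Terminal payoffs V(N, i) = max(K - S_T, 0):
  V(2,0) = 0.000000; V(2,1) = 0.000000; V(2,2) = 11.652262
Backward induction: V(k, i) = exp(-r*dt) * [p * V(k+1, i) + (1-p) * V(k+1, i+1)]; then take max(V_cont, immediate exercise) for American.
  V(1,0) = exp(-r*dt) * [p*0.000000 + (1-p)*0.000000] = 0.000000; exercise = 0.000000; V(1,0) = max -> 0.000000
  V(1,1) = exp(-r*dt) * [p*0.000000 + (1-p)*11.652262] = 6.030991; exercise = 5.099818; V(1,1) = max -> 6.030991
  V(0,0) = exp(-r*dt) * [p*0.000000 + (1-p)*6.030991] = 3.121527; exercise = 0.000000; V(0,0) = max -> 3.121527

Answer: Price = V(0,0) = 3.1215


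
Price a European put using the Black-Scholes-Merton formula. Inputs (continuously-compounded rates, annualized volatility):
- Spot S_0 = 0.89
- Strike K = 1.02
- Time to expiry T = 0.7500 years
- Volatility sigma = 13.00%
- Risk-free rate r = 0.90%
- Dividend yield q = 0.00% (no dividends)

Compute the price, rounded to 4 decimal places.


Answer: Price = 0.1298

Derivation:
d1 = (ln(S/K) + (r - q + 0.5*sigma^2) * T) / (sigma * sqrt(T)) = -1.09473555
d2 = d1 - sigma * sqrt(T) = -1.20731885
exp(-rT) = 0.99327273; exp(-qT) = 1.00000000
P = K * exp(-rT) * N(-d2) - S_0 * exp(-qT) * N(-d1)
N(-d1) = 0.86318375; N(-d2) = 0.88634531
P = 1.0200 * 0.99327273 * 0.88634531 - 0.8900 * 1.00000000 * 0.86318375 = 0.1298


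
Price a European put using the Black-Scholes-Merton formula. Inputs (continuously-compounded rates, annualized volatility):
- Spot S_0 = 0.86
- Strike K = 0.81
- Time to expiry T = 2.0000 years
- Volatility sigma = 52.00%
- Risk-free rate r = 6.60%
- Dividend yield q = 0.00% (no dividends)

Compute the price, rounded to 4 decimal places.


d1 = (ln(S/K) + (r - q + 0.5*sigma^2) * T) / (sigma * sqrt(T)) = 0.62864260
d2 = d1 - sigma * sqrt(T) = -0.10674845
exp(-rT) = 0.87634100; exp(-qT) = 1.00000000
P = K * exp(-rT) * N(-d2) - S_0 * exp(-qT) * N(-d1)
N(-d1) = 0.26479153; N(-d2) = 0.54250573
P = 0.8100 * 0.87634100 * 0.54250573 - 0.8600 * 1.00000000 * 0.26479153 = 0.1574

Answer: Price = 0.1574


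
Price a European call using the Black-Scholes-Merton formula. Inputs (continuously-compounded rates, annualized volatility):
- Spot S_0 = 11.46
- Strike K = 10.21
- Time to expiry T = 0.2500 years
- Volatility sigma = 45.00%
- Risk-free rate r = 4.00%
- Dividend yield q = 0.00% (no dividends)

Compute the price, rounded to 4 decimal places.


d1 = (ln(S/K) + (r - q + 0.5*sigma^2) * T) / (sigma * sqrt(T)) = 0.67025591
d2 = d1 - sigma * sqrt(T) = 0.44525591
exp(-rT) = 0.99004983; exp(-qT) = 1.00000000
C = S_0 * exp(-qT) * N(d1) - K * exp(-rT) * N(d2)
N(d1) = 0.74865267; N(d2) = 0.67193259
C = 11.4600 * 1.00000000 * 0.74865267 - 10.2100 * 0.99004983 * 0.67193259 = 1.7874

Answer: Price = 1.7874


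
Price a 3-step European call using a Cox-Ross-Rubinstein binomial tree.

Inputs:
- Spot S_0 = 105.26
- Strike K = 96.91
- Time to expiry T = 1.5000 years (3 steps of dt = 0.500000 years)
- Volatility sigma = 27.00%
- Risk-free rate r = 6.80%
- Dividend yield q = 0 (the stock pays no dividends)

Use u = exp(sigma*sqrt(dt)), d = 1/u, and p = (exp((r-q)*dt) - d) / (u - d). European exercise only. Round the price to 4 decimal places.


dt = T/N = 0.500000
u = exp(sigma*sqrt(dt)) = 1.210361; d = 1/u = 0.826200
p = (exp((r-q)*dt) - d) / (u - d) = 0.542441
Discount per step: exp(-r*dt) = 0.966572
Stock lattice S(k, i) with i counting down-moves:
  k=0: S(0,0) = 105.2600
  k=1: S(1,0) = 127.4026; S(1,1) = 86.9658
  k=2: S(2,0) = 154.2032; S(2,1) = 105.2600; S(2,2) = 71.8511
  k=3: S(3,0) = 186.6416; S(3,1) = 127.4026; S(3,2) = 86.9658; S(3,3) = 59.3633
Terminal payoffs V(N, i) = max(S_T - K, 0):
  V(3,0) = 89.731558; V(3,1) = 30.492620; V(3,2) = 0.000000; V(3,3) = 0.000000
Backward induction: V(k, i) = exp(-r*dt) * [p * V(k+1, i) + (1-p) * V(k+1, i+1)].
  V(2,0) = exp(-r*dt) * [p*89.731558 + (1-p)*30.492620] = 60.532744
  V(2,1) = exp(-r*dt) * [p*30.492620 + (1-p)*0.000000] = 15.987524
  V(2,2) = exp(-r*dt) * [p*0.000000 + (1-p)*0.000000] = 0.000000
  V(1,0) = exp(-r*dt) * [p*60.532744 + (1-p)*15.987524] = 38.808499
  V(1,1) = exp(-r*dt) * [p*15.987524 + (1-p)*0.000000] = 8.382386
  V(0,0) = exp(-r*dt) * [p*38.808499 + (1-p)*8.382386] = 24.054829

Answer: Price = V(0,0) = 24.0548


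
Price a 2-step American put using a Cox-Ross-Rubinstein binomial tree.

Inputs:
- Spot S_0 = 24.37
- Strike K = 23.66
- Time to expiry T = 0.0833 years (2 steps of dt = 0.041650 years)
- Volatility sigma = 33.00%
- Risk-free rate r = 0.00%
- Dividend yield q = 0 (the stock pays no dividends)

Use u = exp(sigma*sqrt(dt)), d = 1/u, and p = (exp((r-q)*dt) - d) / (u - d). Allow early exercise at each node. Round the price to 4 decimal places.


Answer: Price = V(0,0) = 0.6307

Derivation:
dt = T/N = 0.041650
u = exp(sigma*sqrt(dt)) = 1.069667; d = 1/u = 0.934870
p = (exp((r-q)*dt) - d) / (u - d) = 0.483169
Discount per step: exp(-r*dt) = 1.000000
Stock lattice S(k, i) with i counting down-moves:
  k=0: S(0,0) = 24.3700
  k=1: S(1,0) = 26.0678; S(1,1) = 22.7828
  k=2: S(2,0) = 27.8839; S(2,1) = 24.3700; S(2,2) = 21.2990
Terminal payoffs V(N, i) = max(K - S_T, 0):
  V(2,0) = 0.000000; V(2,1) = 0.000000; V(2,2) = 2.361048
Backward induction: V(k, i) = exp(-r*dt) * [p * V(k+1, i) + (1-p) * V(k+1, i+1)]; then take max(V_cont, immediate exercise) for American.
  V(1,0) = exp(-r*dt) * [p*0.000000 + (1-p)*0.000000] = 0.000000; exercise = 0.000000; V(1,0) = max -> 0.000000
  V(1,1) = exp(-r*dt) * [p*0.000000 + (1-p)*2.361048] = 1.220262; exercise = 0.877211; V(1,1) = max -> 1.220262
  V(0,0) = exp(-r*dt) * [p*0.000000 + (1-p)*1.220262] = 0.630668; exercise = 0.000000; V(0,0) = max -> 0.630668


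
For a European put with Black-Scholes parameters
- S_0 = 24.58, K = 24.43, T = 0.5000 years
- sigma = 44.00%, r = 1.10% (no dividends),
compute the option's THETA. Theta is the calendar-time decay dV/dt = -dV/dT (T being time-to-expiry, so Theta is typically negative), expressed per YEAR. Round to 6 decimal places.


d1 = 0.1929155040; d2 = -0.1182114797
phi(d1) = 0.3915873277; exp(-qT) = 1.0000000000; exp(-rT) = 0.9945150973
Theta = -S*exp(-qT)*phi(d1)*sigma/(2*sqrt(T)) + r*K*exp(-rT)*N(-d2) - q*S*exp(-qT)*N(-d1)
N(-d1) = 0.4235125713; N(-d2) = 0.5470499529; sqrt(T) = 0.7071067812
Term 1 = -24.5800 * 1.0000000000 * 0.3915873277 * 0.4400 / (2 * 0.7071067812) = -2.9946645819
Term 2 = 0.0110 * 24.4300 * 0.9945150973 * 0.5470499529 = 0.1462024052
Term 3 = 0 (no dividend yield, q = 0)
Theta = -2.9946645819 + (0.1462024052) + (0.0000000000) = -2.848462

Answer: Theta = -2.848462


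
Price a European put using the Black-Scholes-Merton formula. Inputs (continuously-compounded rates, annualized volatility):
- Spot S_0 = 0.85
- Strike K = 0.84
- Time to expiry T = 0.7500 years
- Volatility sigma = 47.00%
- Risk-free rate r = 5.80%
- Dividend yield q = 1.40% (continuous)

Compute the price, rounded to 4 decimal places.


d1 = (ln(S/K) + (r - q + 0.5*sigma^2) * T) / (sigma * sqrt(T)) = 0.31366570
d2 = d1 - sigma * sqrt(T) = -0.09336624
exp(-rT) = 0.95743255; exp(-qT) = 0.98955493
P = K * exp(-rT) * N(-d2) - S_0 * exp(-qT) * N(-d1)
N(-d1) = 0.37688748; N(-d2) = 0.53719370
P = 0.8400 * 0.95743255 * 0.53719370 - 0.8500 * 0.98955493 * 0.37688748 = 0.1150

Answer: Price = 0.1150


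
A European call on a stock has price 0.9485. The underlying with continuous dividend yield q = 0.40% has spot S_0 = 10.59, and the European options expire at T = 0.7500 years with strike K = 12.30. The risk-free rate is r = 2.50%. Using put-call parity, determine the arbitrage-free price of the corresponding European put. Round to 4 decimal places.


Answer: Put price = 2.4617

Derivation:
Put-call parity: C - P = S_0 * exp(-qT) - K * exp(-rT).
S_0 * exp(-qT) = 10.5900 * 0.99700450 = 10.55827761
K * exp(-rT) = 12.3000 * 0.98142469 = 12.07152366
P = C - S*exp(-qT) + K*exp(-rT)
P = 0.9485 - 10.55827761 + 12.07152366 = 2.4617


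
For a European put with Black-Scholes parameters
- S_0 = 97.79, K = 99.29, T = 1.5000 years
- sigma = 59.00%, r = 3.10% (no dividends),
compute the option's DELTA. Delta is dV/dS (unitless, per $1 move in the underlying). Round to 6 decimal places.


d1 = 0.4045843815; d2 = -0.3180150927
phi(d1) = 0.3675915800; exp(-qT) = 1.0000000000; exp(-rT) = 0.9545645606
N(-d1) = 0.3428915205
Delta = -exp(-qT) * N(-d1) = -1.0000000000 * 0.3428915205 = -0.342892

Answer: Delta = -0.342892


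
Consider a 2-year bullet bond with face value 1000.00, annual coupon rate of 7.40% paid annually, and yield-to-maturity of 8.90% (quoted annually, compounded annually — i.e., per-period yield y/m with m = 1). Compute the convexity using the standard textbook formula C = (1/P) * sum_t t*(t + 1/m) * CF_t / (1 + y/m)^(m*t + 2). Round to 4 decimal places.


Answer: Convexity = 4.8239

Derivation:
Coupon per period c = face * coupon_rate / m = 74.000000
Periods per year m = 1; per-period yield y/m = 0.089000
Number of cashflows N = 2
Cashflows (t years, CF_t, discount factor 1/(1+y/m)^(m*t), PV):
  t = 1.0000: CF_t = 74.000000, DF = 0.918274, PV = 67.952250
  t = 2.0000: CF_t = 1074.000000, DF = 0.843226, PV = 905.625248
Price P = sum_t PV_t = 973.577498
Convexity numerator sum_t t*(t + 1/m) * CF_t / (1+y/m)^(m*t + 2):
  t = 1.0000: term = 114.598274
  t = 2.0000: term = 4581.883186
Convexity = (1/P) * sum = 4696.481459 / 973.577498 = 4.823942


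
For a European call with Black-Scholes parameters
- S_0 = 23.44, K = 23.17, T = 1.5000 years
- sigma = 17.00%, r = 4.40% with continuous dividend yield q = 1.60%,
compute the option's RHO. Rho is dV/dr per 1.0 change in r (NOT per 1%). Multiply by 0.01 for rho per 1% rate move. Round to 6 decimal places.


d1 = 0.3614708472; d2 = 0.1532642191
phi(d1) = 0.3737122660; exp(-qT) = 0.9762857098; exp(-rT) = 0.9361308643
N(d2) = 0.5609050418
Rho = K*T*exp(-rT)*N(d2) = 23.1700 * 1.5000 * 0.9361308643 * 0.5609050418 = 18.249174

Answer: Rho = 18.249174


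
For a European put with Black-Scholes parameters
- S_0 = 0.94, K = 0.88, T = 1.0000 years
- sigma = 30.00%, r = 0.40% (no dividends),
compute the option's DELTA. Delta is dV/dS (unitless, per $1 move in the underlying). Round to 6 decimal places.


Answer: Delta = -0.350788

Derivation:
d1 = 0.3831932260; d2 = 0.0831932260
phi(d1) = 0.3707018948; exp(-qT) = 1.0000000000; exp(-rT) = 0.9960079893
N(-d1) = 0.3507882502
Delta = -exp(-qT) * N(-d1) = -1.0000000000 * 0.3507882502 = -0.350788


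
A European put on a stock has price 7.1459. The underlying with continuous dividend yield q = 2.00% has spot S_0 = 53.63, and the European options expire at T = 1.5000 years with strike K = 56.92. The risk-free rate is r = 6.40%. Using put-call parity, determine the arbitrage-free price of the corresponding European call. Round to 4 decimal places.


Put-call parity: C - P = S_0 * exp(-qT) - K * exp(-rT).
S_0 * exp(-qT) = 53.6300 * 0.97044553 = 52.04499396
K * exp(-rT) = 56.9200 * 0.90846402 = 51.70977179
C = P + S*exp(-qT) - K*exp(-rT)
C = 7.1459 + 52.04499396 - 51.70977179 = 7.4811

Answer: Call price = 7.4811


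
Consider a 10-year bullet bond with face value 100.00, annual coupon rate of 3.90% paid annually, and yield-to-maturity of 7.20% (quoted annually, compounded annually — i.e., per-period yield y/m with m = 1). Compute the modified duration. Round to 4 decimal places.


Coupon per period c = face * coupon_rate / m = 3.900000
Periods per year m = 1; per-period yield y/m = 0.072000
Number of cashflows N = 10
Cashflows (t years, CF_t, discount factor 1/(1+y/m)^(m*t), PV):
  t = 1.0000: CF_t = 3.900000, DF = 0.932836, PV = 3.638060
  t = 2.0000: CF_t = 3.900000, DF = 0.870183, PV = 3.393712
  t = 3.0000: CF_t = 3.900000, DF = 0.811738, PV = 3.165777
  t = 4.0000: CF_t = 3.900000, DF = 0.757218, PV = 2.953150
  t = 5.0000: CF_t = 3.900000, DF = 0.706360, PV = 2.754804
  t = 6.0000: CF_t = 3.900000, DF = 0.658918, PV = 2.569780
  t = 7.0000: CF_t = 3.900000, DF = 0.614662, PV = 2.397183
  t = 8.0000: CF_t = 3.900000, DF = 0.573379, PV = 2.236178
  t = 9.0000: CF_t = 3.900000, DF = 0.534868, PV = 2.085987
  t = 10.0000: CF_t = 103.900000, DF = 0.498944, PV = 51.840322
Price P = sum_t PV_t = 77.034951
First compute Macaulay numerator sum_t t * PV_t:
  t * PV_t at t = 1.0000: 3.638060
  t * PV_t at t = 2.0000: 6.787425
  t * PV_t at t = 3.0000: 9.497330
  t * PV_t at t = 4.0000: 11.812599
  t * PV_t at t = 5.0000: 13.774019
  t * PV_t at t = 6.0000: 15.418678
  t * PV_t at t = 7.0000: 16.780278
  t * PV_t at t = 8.0000: 17.889422
  t * PV_t at t = 9.0000: 18.773880
  t * PV_t at t = 10.0000: 518.403224
Macaulay duration D = 632.774915 / 77.034951 = 8.214128
Modified duration = D / (1 + y/m) = 8.214128 / (1 + 0.072000) = 7.662432

Answer: Modified duration = 7.6624


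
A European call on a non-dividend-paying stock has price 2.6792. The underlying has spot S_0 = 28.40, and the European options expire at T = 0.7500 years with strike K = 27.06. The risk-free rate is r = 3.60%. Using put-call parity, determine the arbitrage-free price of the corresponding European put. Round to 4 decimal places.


Answer: Put price = 0.6184

Derivation:
Put-call parity: C - P = S_0 * exp(-qT) - K * exp(-rT).
S_0 * exp(-qT) = 28.4000 * 1.00000000 = 28.40000000
K * exp(-rT) = 27.0600 * 0.97336124 = 26.33915520
P = C - S*exp(-qT) + K*exp(-rT)
P = 2.6792 - 28.40000000 + 26.33915520 = 0.6184


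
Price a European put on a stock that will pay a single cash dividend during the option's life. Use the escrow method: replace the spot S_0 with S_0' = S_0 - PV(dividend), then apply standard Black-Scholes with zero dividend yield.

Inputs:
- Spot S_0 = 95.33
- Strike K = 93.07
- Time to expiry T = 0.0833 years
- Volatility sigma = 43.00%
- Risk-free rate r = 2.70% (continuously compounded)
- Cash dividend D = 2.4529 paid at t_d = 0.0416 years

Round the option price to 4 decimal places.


PV(D) = D * exp(-r * t_d) = 2.4529 * 0.99887743 = 2.45014645
S_0' = S_0 - PV(D) = 95.3300 - 2.45014645 = 92.87985355
d1 = (ln(S_0'/K) + (r + sigma^2/2)*T) / (sigma*sqrt(T)) = 0.06369620
d2 = d1 - sigma*sqrt(T) = -0.06040928
exp(-rT) = 0.99775343
N(-d1) = 0.47460607; N(-d2) = 0.52408517
P = K * exp(-rT) * N(-d2) - S_0' * N(-d1) = 93.0700 * 0.99775343 * 0.52408517 - 92.87985355 * 0.47460607 = 4.5857

Answer: Price = 4.5857


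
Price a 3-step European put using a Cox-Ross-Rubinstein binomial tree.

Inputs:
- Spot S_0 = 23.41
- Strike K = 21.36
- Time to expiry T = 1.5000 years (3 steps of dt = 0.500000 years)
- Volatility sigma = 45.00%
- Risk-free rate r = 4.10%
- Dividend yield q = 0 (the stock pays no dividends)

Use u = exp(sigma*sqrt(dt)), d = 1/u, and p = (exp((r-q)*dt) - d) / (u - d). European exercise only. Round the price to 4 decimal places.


dt = T/N = 0.500000
u = exp(sigma*sqrt(dt)) = 1.374648; d = 1/u = 0.727459
p = (exp((r-q)*dt) - d) / (u - d) = 0.453117
Discount per step: exp(-r*dt) = 0.979709
Stock lattice S(k, i) with i counting down-moves:
  k=0: S(0,0) = 23.4100
  k=1: S(1,0) = 32.1805; S(1,1) = 17.0298
  k=2: S(2,0) = 44.2369; S(2,1) = 23.4100; S(2,2) = 12.3885
  k=3: S(3,0) = 60.8102; S(3,1) = 32.1805; S(3,2) = 17.0298; S(3,3) = 9.0121
Terminal payoffs V(N, i) = max(K - S_T, 0):
  V(3,0) = 0.000000; V(3,1) = 0.000000; V(3,2) = 4.330192; V(3,3) = 12.347891
Backward induction: V(k, i) = exp(-r*dt) * [p * V(k+1, i) + (1-p) * V(k+1, i+1)].
  V(2,0) = exp(-r*dt) * [p*0.000000 + (1-p)*0.000000] = 0.000000
  V(2,1) = exp(-r*dt) * [p*0.000000 + (1-p)*4.330192] = 2.320055
  V(2,2) = exp(-r*dt) * [p*4.330192 + (1-p)*12.347891] = 8.538096
  V(1,0) = exp(-r*dt) * [p*0.000000 + (1-p)*2.320055] = 1.243053
  V(1,1) = exp(-r*dt) * [p*2.320055 + (1-p)*8.538096] = 5.604516
  V(0,0) = exp(-r*dt) * [p*1.243053 + (1-p)*5.604516] = 3.554639

Answer: Price = V(0,0) = 3.5546


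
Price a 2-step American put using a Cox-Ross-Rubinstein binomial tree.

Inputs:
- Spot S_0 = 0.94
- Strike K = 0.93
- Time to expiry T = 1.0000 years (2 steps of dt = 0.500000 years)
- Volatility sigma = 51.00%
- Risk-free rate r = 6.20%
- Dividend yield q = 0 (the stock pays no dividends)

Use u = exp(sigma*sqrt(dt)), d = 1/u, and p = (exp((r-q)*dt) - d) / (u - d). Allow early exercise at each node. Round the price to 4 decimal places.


dt = T/N = 0.500000
u = exp(sigma*sqrt(dt)) = 1.434225; d = 1/u = 0.697241
p = (exp((r-q)*dt) - d) / (u - d) = 0.453531
Discount per step: exp(-r*dt) = 0.969476
Stock lattice S(k, i) with i counting down-moves:
  k=0: S(0,0) = 0.9400
  k=1: S(1,0) = 1.3482; S(1,1) = 0.6554
  k=2: S(2,0) = 1.9336; S(2,1) = 0.9400; S(2,2) = 0.4570
Terminal payoffs V(N, i) = max(K - S_T, 0):
  V(2,0) = 0.000000; V(2,1) = 0.000000; V(2,2) = 0.473024
Backward induction: V(k, i) = exp(-r*dt) * [p * V(k+1, i) + (1-p) * V(k+1, i+1)]; then take max(V_cont, immediate exercise) for American.
  V(1,0) = exp(-r*dt) * [p*0.000000 + (1-p)*0.000000] = 0.000000; exercise = 0.000000; V(1,0) = max -> 0.000000
  V(1,1) = exp(-r*dt) * [p*0.000000 + (1-p)*0.473024] = 0.250603; exercise = 0.274594; V(1,1) = max -> 0.274594
  V(0,0) = exp(-r*dt) * [p*0.000000 + (1-p)*0.274594] = 0.145477; exercise = 0.000000; V(0,0) = max -> 0.145477

Answer: Price = V(0,0) = 0.1455


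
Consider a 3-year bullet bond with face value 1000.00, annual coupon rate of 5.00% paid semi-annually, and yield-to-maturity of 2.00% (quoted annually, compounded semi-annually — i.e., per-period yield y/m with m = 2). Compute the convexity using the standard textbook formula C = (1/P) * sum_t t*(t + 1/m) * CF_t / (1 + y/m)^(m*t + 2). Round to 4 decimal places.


Answer: Convexity = 9.5233

Derivation:
Coupon per period c = face * coupon_rate / m = 25.000000
Periods per year m = 2; per-period yield y/m = 0.010000
Number of cashflows N = 6
Cashflows (t years, CF_t, discount factor 1/(1+y/m)^(m*t), PV):
  t = 0.5000: CF_t = 25.000000, DF = 0.990099, PV = 24.752475
  t = 1.0000: CF_t = 25.000000, DF = 0.980296, PV = 24.507401
  t = 1.5000: CF_t = 25.000000, DF = 0.970590, PV = 24.264754
  t = 2.0000: CF_t = 25.000000, DF = 0.960980, PV = 24.024509
  t = 2.5000: CF_t = 25.000000, DF = 0.951466, PV = 23.786642
  t = 3.0000: CF_t = 1025.000000, DF = 0.942045, PV = 965.596366
Price P = sum_t PV_t = 1086.932147
Convexity numerator sum_t t*(t + 1/m) * CF_t / (1+y/m)^(m*t + 2):
  t = 0.5000: term = 12.132377
  t = 1.0000: term = 36.036763
  t = 1.5000: term = 71.359927
  t = 2.0000: term = 117.755654
  t = 2.5000: term = 174.884635
  t = 3.0000: term = 9938.988182
Convexity = (1/P) * sum = 10351.157538 / 1086.932147 = 9.523278


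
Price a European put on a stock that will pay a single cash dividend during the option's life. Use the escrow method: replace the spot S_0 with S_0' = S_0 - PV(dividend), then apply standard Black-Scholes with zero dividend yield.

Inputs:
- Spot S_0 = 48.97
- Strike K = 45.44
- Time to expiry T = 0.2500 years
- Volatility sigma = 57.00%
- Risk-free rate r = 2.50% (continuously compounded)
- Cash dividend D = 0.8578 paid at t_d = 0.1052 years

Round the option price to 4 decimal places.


Answer: Price = 3.9352

Derivation:
PV(D) = D * exp(-r * t_d) = 0.8578 * 0.99737346 = 0.85554695
S_0' = S_0 - PV(D) = 48.9700 - 0.85554695 = 48.11445305
d1 = (ln(S_0'/K) + (r + sigma^2/2)*T) / (sigma*sqrt(T)) = 0.36509592
d2 = d1 - sigma*sqrt(T) = 0.08009592
exp(-rT) = 0.99376949
N(-d1) = 0.35751990; N(-d2) = 0.46808048
P = K * exp(-rT) * N(-d2) - S_0' * N(-d1) = 45.4400 * 0.99376949 * 0.46808048 - 48.11445305 * 0.35751990 = 3.9352


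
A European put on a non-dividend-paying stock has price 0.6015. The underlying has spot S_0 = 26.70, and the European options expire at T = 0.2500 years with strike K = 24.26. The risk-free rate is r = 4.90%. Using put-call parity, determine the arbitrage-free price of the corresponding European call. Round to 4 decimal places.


Answer: Call price = 3.3369

Derivation:
Put-call parity: C - P = S_0 * exp(-qT) - K * exp(-rT).
S_0 * exp(-qT) = 26.7000 * 1.00000000 = 26.70000000
K * exp(-rT) = 24.2600 * 0.98782473 = 23.96462785
C = P + S*exp(-qT) - K*exp(-rT)
C = 0.6015 + 26.70000000 - 23.96462785 = 3.3369


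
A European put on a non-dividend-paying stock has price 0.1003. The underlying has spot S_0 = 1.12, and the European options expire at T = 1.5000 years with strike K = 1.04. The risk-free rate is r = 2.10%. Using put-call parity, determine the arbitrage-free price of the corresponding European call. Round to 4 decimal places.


Put-call parity: C - P = S_0 * exp(-qT) - K * exp(-rT).
S_0 * exp(-qT) = 1.1200 * 1.00000000 = 1.12000000
K * exp(-rT) = 1.0400 * 0.96899096 = 1.00775059
C = P + S*exp(-qT) - K*exp(-rT)
C = 0.1003 + 1.12000000 - 1.00775059 = 0.2125

Answer: Call price = 0.2125


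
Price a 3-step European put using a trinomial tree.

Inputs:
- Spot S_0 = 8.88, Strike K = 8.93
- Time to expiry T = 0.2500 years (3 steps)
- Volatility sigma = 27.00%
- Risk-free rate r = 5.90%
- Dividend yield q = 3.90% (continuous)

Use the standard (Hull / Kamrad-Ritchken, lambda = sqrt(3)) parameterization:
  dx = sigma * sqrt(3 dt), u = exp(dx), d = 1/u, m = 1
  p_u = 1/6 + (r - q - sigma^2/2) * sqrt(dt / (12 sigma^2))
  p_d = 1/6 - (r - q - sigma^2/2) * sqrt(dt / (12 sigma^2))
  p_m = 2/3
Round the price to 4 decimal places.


Answer: Price = V(0,0) = 0.4409

Derivation:
dt = T/N = 0.083333; dx = sigma*sqrt(3*dt) = 0.135000
u = exp(dx) = 1.144537; d = 1/u = 0.873716
p_u = 0.161590, p_m = 0.666667, p_d = 0.171744
Discount per step: exp(-r*dt) = 0.995095
Stock lattice S(k, j) with j the centered position index:
  k=0: S(0,+0) = 8.8800
  k=1: S(1,-1) = 7.7586; S(1,+0) = 8.8800; S(1,+1) = 10.1635
  k=2: S(2,-2) = 6.7788; S(2,-1) = 7.7586; S(2,+0) = 8.8800; S(2,+1) = 10.1635; S(2,+2) = 11.6325
  k=3: S(3,-3) = 5.9228; S(3,-2) = 6.7788; S(3,-1) = 7.7586; S(3,+0) = 8.8800; S(3,+1) = 10.1635; S(3,+2) = 11.6325; S(3,+3) = 13.3138
Terminal payoffs V(N, j) = max(K - S_T, 0):
  V(3,-3) = 3.007246; V(3,-2) = 2.151190; V(3,-1) = 1.171403; V(3,+0) = 0.050000; V(3,+1) = 0.000000; V(3,+2) = 0.000000; V(3,+3) = 0.000000
Backward induction: V(k, j) = exp(-r*dt) * [p_u * V(k+1, j+1) + p_m * V(k+1, j) + p_d * V(k+1, j-1)]
  V(2,-2) = exp(-r*dt) * [p_u*1.171403 + p_m*2.151190 + p_d*3.007246] = 2.129394
  V(2,-1) = exp(-r*dt) * [p_u*0.050000 + p_m*1.171403 + p_d*2.151190] = 1.152786
  V(2,+0) = exp(-r*dt) * [p_u*0.000000 + p_m*0.050000 + p_d*1.171403] = 0.233364
  V(2,+1) = exp(-r*dt) * [p_u*0.000000 + p_m*0.000000 + p_d*0.050000] = 0.008545
  V(2,+2) = exp(-r*dt) * [p_u*0.000000 + p_m*0.000000 + p_d*0.000000] = 0.000000
  V(1,-1) = exp(-r*dt) * [p_u*0.233364 + p_m*1.152786 + p_d*2.129394] = 1.166196
  V(1,+0) = exp(-r*dt) * [p_u*0.008545 + p_m*0.233364 + p_d*1.152786] = 0.353200
  V(1,+1) = exp(-r*dt) * [p_u*0.000000 + p_m*0.008545 + p_d*0.233364] = 0.045551
  V(0,+0) = exp(-r*dt) * [p_u*0.045551 + p_m*0.353200 + p_d*1.166196] = 0.440941


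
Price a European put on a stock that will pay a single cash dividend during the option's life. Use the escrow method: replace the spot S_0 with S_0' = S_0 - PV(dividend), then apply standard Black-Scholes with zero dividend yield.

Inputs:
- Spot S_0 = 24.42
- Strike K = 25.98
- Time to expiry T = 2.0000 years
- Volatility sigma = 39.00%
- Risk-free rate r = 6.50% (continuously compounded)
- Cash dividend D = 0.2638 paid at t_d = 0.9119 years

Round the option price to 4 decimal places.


Answer: Price = 4.4524

Derivation:
PV(D) = D * exp(-r * t_d) = 0.2638 * 0.94244897 = 0.24861804
S_0' = S_0 - PV(D) = 24.4200 - 0.24861804 = 24.17138196
d1 = (ln(S_0'/K) + (r + sigma^2/2)*T) / (sigma*sqrt(T)) = 0.38064530
d2 = d1 - sigma*sqrt(T) = -0.17089799
exp(-rT) = 0.87809543
N(-d1) = 0.35173323; N(-d2) = 0.56784801
P = K * exp(-rT) * N(-d2) - S_0' * N(-d1) = 25.9800 * 0.87809543 * 0.56784801 - 24.17138196 * 0.35173323 = 4.4524


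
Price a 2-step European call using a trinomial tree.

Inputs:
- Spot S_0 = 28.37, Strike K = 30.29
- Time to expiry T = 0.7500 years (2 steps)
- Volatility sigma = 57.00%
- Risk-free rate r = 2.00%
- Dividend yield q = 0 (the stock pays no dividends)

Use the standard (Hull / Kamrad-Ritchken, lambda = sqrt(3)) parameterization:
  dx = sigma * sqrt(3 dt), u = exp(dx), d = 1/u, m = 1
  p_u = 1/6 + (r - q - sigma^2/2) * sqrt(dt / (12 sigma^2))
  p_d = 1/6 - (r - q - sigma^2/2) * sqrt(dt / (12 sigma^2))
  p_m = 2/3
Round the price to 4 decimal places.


Answer: Price = V(0,0) = 4.4389

Derivation:
dt = T/N = 0.375000; dx = sigma*sqrt(3*dt) = 0.604576
u = exp(dx) = 1.830476; d = 1/u = 0.546306
p_u = 0.122488, p_m = 0.666667, p_d = 0.210845
Discount per step: exp(-r*dt) = 0.992528
Stock lattice S(k, j) with j the centered position index:
  k=0: S(0,+0) = 28.3700
  k=1: S(1,-1) = 15.4987; S(1,+0) = 28.3700; S(1,+1) = 51.9306
  k=2: S(2,-2) = 8.4670; S(2,-1) = 15.4987; S(2,+0) = 28.3700; S(2,+1) = 51.9306; S(2,+2) = 95.0578
Terminal payoffs V(N, j) = max(S_T - K, 0):
  V(2,-2) = 0.000000; V(2,-1) = 0.000000; V(2,+0) = 0.000000; V(2,+1) = 21.640617; V(2,+2) = 64.767773
Backward induction: V(k, j) = exp(-r*dt) * [p_u * V(k+1, j+1) + p_m * V(k+1, j) + p_d * V(k+1, j-1)]
  V(1,-1) = exp(-r*dt) * [p_u*0.000000 + p_m*0.000000 + p_d*0.000000] = 0.000000
  V(1,+0) = exp(-r*dt) * [p_u*21.640617 + p_m*0.000000 + p_d*0.000000] = 2.630910
  V(1,+1) = exp(-r*dt) * [p_u*64.767773 + p_m*21.640617 + p_d*0.000000] = 22.193278
  V(0,+0) = exp(-r*dt) * [p_u*22.193278 + p_m*2.630910 + p_d*0.000000] = 4.438933


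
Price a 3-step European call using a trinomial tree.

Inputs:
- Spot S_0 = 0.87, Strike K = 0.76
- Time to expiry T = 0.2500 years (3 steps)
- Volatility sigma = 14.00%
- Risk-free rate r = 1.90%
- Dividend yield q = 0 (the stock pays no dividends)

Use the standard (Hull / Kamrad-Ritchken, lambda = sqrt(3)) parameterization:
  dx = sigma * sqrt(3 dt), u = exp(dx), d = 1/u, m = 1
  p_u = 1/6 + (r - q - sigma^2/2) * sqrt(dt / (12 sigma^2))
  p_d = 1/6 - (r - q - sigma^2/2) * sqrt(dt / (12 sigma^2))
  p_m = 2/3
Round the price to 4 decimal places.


Answer: Price = V(0,0) = 0.1140

Derivation:
dt = T/N = 0.083333; dx = sigma*sqrt(3*dt) = 0.070000
u = exp(dx) = 1.072508; d = 1/u = 0.932394
p_u = 0.172143, p_m = 0.666667, p_d = 0.161190
Discount per step: exp(-r*dt) = 0.998418
Stock lattice S(k, j) with j the centered position index:
  k=0: S(0,+0) = 0.8700
  k=1: S(1,-1) = 0.8112; S(1,+0) = 0.8700; S(1,+1) = 0.9331
  k=2: S(2,-2) = 0.7563; S(2,-1) = 0.8112; S(2,+0) = 0.8700; S(2,+1) = 0.9331; S(2,+2) = 1.0007
  k=3: S(3,-3) = 0.7052; S(3,-2) = 0.7563; S(3,-1) = 0.8112; S(3,+0) = 0.8700; S(3,+1) = 0.9331; S(3,+2) = 1.0007; S(3,+3) = 1.0733
Terminal payoffs V(N, j) = max(S_T - K, 0):
  V(3,-3) = 0.000000; V(3,-2) = 0.000000; V(3,-1) = 0.051183; V(3,+0) = 0.110000; V(3,+1) = 0.173082; V(3,+2) = 0.240738; V(3,+3) = 0.313300
Backward induction: V(k, j) = exp(-r*dt) * [p_u * V(k+1, j+1) + p_m * V(k+1, j) + p_d * V(k+1, j-1)]
  V(2,-2) = exp(-r*dt) * [p_u*0.051183 + p_m*0.000000 + p_d*0.000000] = 0.008797
  V(2,-1) = exp(-r*dt) * [p_u*0.110000 + p_m*0.051183 + p_d*0.000000] = 0.052974
  V(2,+0) = exp(-r*dt) * [p_u*0.173082 + p_m*0.110000 + p_d*0.051183] = 0.111202
  V(2,+1) = exp(-r*dt) * [p_u*0.240738 + p_m*0.173082 + p_d*0.110000] = 0.174284
  V(2,+2) = exp(-r*dt) * [p_u*0.313300 + p_m*0.240738 + p_d*0.173082] = 0.241940
  V(1,-1) = exp(-r*dt) * [p_u*0.111202 + p_m*0.052974 + p_d*0.008797] = 0.055788
  V(1,+0) = exp(-r*dt) * [p_u*0.174284 + p_m*0.111202 + p_d*0.052974] = 0.112497
  V(1,+1) = exp(-r*dt) * [p_u*0.241940 + p_m*0.174284 + p_d*0.111202] = 0.175484
  V(0,+0) = exp(-r*dt) * [p_u*0.175484 + p_m*0.112497 + p_d*0.055788] = 0.114018
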